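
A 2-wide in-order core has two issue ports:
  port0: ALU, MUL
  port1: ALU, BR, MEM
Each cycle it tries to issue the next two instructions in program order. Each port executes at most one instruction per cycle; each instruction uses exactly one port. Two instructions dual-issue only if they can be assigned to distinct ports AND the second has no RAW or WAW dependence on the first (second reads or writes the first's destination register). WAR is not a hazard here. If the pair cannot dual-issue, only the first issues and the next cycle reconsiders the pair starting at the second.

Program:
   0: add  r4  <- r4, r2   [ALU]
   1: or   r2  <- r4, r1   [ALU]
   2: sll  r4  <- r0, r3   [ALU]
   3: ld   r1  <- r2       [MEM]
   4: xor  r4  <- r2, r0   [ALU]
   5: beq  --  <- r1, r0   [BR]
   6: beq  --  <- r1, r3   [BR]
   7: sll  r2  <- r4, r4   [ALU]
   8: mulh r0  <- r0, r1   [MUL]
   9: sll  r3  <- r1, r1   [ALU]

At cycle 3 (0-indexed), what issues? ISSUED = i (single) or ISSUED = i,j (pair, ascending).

ISSUED = 5

[0] i0  add  -- RAW r4
[1] i1,i2  or+sll  -- pair
[2] i3,i4  ld+xor  -- pair
[3] i5  beq  -- no-port BR/BR
[4] i6,i7  beq+sll  -- pair
[5] i8,i9  mulh+sll  -- pair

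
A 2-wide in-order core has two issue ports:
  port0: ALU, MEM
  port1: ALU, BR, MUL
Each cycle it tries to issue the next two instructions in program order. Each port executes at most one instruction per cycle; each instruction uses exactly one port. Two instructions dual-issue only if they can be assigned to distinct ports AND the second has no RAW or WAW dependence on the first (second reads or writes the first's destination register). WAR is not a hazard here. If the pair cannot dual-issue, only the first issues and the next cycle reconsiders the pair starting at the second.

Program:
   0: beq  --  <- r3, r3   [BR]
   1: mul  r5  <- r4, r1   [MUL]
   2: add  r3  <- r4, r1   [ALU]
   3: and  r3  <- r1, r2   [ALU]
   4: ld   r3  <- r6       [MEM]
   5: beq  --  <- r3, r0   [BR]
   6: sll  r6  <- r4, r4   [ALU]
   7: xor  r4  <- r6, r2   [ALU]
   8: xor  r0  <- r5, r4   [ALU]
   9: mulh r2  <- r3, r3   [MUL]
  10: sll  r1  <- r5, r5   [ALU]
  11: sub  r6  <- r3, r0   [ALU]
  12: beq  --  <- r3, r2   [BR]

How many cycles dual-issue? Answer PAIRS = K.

PAIRS = 4

c0: i0 beq  no-port BR/MUL
c1: i1+i2 mul add  pair
c2: i3 and  WAW r3
c3: i4 ld  RAW r3
c4: i5+i6 beq sll  pair
c5: i7 xor  RAW r4
c6: i8+i9 xor mulh  pair
c7: i10+i11 sll sub  pair
c8: i12 beq  tail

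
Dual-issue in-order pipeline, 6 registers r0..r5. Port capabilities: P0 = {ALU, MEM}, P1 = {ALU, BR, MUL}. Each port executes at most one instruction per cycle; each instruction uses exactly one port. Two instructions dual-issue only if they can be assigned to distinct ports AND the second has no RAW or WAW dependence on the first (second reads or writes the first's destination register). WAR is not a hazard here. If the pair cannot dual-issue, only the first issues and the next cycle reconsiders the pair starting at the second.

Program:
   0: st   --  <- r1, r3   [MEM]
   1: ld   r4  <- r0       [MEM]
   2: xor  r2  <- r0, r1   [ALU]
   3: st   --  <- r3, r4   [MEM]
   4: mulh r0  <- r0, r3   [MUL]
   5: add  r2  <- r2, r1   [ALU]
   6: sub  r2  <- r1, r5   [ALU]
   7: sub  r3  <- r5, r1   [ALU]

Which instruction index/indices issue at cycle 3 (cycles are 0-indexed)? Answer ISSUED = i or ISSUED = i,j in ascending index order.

t=0 i0:st ; no-port MEM/MEM
t=1 i1/i2:ld xor ; dual
t=2 i3/i4:st mulh ; dual
t=3 i5:add ; WAW r2
t=4 i6/i7:sub sub ; dual

ISSUED = 5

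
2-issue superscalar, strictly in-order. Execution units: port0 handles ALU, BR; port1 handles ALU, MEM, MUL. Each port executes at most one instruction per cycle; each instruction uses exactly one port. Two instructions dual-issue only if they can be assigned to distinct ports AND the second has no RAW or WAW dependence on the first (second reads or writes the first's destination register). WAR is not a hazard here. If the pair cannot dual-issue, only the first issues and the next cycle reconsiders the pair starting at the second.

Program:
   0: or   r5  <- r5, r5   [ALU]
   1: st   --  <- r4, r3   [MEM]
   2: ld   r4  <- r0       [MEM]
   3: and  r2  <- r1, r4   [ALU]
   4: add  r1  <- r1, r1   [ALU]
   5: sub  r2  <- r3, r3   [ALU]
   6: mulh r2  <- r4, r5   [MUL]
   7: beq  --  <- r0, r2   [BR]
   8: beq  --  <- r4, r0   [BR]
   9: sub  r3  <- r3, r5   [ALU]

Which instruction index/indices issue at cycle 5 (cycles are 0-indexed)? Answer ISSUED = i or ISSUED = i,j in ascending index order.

c0: i0+i1 or.ALU;st.MEM  pair
c1: i2 ld.MEM  RAW r4
c2: i3+i4 and.ALU;add.ALU  pair
c3: i5 sub.ALU  WAW r2
c4: i6 mulh.MUL  RAW r2
c5: i7 beq.BR  no-port BR/BR
c6: i8+i9 beq.BR;sub.ALU  pair

ISSUED = 7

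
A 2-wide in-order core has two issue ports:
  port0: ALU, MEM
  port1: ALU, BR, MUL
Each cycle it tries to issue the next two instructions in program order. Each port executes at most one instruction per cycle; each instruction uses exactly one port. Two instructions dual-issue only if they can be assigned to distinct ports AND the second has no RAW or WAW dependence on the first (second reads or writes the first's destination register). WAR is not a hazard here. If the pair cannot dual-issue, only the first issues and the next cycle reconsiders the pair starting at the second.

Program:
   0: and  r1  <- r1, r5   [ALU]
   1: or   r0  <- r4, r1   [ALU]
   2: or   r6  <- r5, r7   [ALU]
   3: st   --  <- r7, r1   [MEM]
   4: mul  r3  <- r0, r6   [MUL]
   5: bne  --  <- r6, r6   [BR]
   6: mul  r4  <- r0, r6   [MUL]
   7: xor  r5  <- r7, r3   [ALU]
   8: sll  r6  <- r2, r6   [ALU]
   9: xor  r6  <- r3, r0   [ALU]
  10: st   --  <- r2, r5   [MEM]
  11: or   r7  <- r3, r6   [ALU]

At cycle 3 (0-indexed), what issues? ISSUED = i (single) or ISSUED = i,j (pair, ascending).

0. and @i0  | RAW r1
1. or;or @i1+i2  | pair
2. st;mul @i3+i4  | pair
3. bne @i5  | no-port BR/MUL
4. mul;xor @i6+i7  | pair
5. sll @i8  | WAW r6
6. xor;st @i9+i10  | pair
7. or @i11  | tail

ISSUED = 5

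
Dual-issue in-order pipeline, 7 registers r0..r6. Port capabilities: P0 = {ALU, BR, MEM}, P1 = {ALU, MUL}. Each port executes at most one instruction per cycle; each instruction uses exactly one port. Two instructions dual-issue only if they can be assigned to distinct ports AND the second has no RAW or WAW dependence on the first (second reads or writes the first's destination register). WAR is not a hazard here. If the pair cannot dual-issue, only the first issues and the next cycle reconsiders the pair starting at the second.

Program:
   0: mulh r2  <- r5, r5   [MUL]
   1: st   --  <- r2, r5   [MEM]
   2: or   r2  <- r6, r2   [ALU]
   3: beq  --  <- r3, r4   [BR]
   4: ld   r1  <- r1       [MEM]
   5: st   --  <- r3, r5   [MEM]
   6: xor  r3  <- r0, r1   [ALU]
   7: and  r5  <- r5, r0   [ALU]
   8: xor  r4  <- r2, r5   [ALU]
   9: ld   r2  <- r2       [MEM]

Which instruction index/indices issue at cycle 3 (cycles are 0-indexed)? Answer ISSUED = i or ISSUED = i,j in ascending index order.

0. mulh @i0  | RAW r2
1. st;or @i1+i2  | pair
2. beq @i3  | no-port BR/MEM
3. ld @i4  | no-port MEM/MEM
4. st;xor @i5+i6  | pair
5. and @i7  | RAW r5
6. xor;ld @i8+i9  | pair

ISSUED = 4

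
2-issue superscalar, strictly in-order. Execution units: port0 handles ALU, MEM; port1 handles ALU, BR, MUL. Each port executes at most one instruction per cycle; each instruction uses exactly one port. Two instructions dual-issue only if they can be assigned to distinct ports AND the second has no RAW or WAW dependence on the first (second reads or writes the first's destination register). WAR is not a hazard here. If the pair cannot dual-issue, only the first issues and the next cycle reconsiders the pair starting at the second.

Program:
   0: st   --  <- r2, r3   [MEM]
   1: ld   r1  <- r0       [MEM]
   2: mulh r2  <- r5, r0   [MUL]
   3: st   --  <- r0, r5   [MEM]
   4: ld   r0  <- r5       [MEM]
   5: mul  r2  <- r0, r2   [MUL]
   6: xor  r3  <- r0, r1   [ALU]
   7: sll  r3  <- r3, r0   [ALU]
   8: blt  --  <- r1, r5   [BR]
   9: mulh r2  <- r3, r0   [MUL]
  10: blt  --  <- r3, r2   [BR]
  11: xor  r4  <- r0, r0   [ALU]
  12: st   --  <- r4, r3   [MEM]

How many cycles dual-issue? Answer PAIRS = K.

PAIRS = 4

c0: i0 st.MEM  no-port MEM/MEM
c1: i1&i2 ld.MEM/mulh.MUL  2-wide
c2: i3 st.MEM  no-port MEM/MEM
c3: i4 ld.MEM  RAW r0
c4: i5&i6 mul.MUL/xor.ALU  2-wide
c5: i7&i8 sll.ALU/blt.BR  2-wide
c6: i9 mulh.MUL  no-port MUL/BR
c7: i10&i11 blt.BR/xor.ALU  2-wide
c8: i12 st.MEM  tail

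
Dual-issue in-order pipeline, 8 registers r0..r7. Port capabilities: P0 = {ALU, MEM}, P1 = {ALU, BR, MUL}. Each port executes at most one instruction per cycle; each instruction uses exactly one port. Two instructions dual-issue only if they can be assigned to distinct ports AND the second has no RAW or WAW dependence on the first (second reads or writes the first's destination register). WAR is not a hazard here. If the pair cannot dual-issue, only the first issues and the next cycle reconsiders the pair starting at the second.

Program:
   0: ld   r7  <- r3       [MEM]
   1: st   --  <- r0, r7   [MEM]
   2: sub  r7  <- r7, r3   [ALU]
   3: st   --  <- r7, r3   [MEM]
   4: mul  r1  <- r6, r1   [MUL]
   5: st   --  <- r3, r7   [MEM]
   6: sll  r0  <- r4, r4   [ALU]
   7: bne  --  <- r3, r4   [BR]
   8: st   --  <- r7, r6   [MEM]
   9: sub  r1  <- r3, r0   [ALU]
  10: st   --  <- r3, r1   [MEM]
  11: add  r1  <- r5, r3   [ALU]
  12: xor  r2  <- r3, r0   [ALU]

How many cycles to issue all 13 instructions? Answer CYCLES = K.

0. ld @i0  | no-port MEM/MEM
1. st sub @i1&i2  | 2-wide
2. st mul @i3&i4  | 2-wide
3. st sll @i5&i6  | 2-wide
4. bne st @i7&i8  | 2-wide
5. sub @i9  | RAW r1
6. st add @i10&i11  | 2-wide
7. xor @i12  | tail

CYCLES = 8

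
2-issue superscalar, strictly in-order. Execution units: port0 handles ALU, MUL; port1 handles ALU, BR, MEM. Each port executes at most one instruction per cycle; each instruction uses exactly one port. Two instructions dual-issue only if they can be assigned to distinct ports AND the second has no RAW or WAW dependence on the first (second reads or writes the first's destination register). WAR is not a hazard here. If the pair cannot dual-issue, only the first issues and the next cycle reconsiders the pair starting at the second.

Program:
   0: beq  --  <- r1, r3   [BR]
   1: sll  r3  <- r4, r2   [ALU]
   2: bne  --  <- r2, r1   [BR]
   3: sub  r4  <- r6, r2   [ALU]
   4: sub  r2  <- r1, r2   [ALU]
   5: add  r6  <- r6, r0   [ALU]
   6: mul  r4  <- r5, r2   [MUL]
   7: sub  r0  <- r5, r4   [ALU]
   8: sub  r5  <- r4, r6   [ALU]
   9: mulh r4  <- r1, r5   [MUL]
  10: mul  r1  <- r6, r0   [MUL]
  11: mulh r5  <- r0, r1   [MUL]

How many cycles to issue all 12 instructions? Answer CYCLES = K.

CYCLES = 8

c0: i0&i1 beq;sll  2-wide
c1: i2&i3 bne;sub  2-wide
c2: i4&i5 sub;add  2-wide
c3: i6 mul  RAW r4
c4: i7&i8 sub;sub  2-wide
c5: i9 mulh  no-port MUL/MUL
c6: i10 mul  no-port MUL/MUL
c7: i11 mulh  tail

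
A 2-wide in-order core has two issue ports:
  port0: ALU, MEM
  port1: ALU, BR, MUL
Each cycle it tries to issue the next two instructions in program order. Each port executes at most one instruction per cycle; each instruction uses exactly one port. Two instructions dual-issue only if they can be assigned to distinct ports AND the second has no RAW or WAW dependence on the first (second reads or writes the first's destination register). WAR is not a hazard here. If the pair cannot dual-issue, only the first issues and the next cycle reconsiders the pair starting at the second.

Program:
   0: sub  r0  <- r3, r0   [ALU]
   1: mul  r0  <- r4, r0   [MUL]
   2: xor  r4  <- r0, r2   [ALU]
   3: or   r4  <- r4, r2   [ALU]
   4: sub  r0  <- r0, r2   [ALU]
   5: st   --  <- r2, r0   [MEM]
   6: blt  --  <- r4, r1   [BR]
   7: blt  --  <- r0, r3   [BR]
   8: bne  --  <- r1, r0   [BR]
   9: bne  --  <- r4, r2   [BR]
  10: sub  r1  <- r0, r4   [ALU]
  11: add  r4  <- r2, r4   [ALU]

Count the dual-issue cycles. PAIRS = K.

  cy0 -> i0 (sub.ALU) RAW+WAW r0
  cy1 -> i1 (mul.MUL) RAW r0
  cy2 -> i2 (xor.ALU) RAW+WAW r4
  cy3 -> i3,i4 (or.ALU;sub.ALU) 2-wide
  cy4 -> i5,i6 (st.MEM;blt.BR) 2-wide
  cy5 -> i7 (blt.BR) no-port BR/BR
  cy6 -> i8 (bne.BR) no-port BR/BR
  cy7 -> i9,i10 (bne.BR;sub.ALU) 2-wide
  cy8 -> i11 (add.ALU) tail

PAIRS = 3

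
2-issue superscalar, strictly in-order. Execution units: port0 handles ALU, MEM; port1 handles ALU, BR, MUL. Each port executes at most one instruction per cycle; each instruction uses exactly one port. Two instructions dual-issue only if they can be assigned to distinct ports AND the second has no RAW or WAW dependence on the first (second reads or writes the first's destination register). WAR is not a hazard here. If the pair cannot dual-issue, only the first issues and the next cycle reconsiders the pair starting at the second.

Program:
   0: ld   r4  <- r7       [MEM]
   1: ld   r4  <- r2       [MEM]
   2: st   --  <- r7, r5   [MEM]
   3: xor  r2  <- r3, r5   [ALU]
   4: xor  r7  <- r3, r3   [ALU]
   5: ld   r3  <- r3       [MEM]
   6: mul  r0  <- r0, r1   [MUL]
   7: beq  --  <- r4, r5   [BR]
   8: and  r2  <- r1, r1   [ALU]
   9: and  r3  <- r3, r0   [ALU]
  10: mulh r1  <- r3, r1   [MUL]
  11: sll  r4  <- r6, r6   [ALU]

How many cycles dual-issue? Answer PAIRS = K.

#0 head=0: ld.MEM i0 no-port MEM/MEM
#1 head=1: ld.MEM i1 no-port MEM/MEM
#2 head=2: st.MEM+xor.ALU i2+i3 pair
#3 head=4: xor.ALU+ld.MEM i4+i5 pair
#4 head=6: mul.MUL i6 no-port MUL/BR
#5 head=7: beq.BR+and.ALU i7+i8 pair
#6 head=9: and.ALU i9 RAW r3
#7 head=10: mulh.MUL+sll.ALU i10+i11 pair

PAIRS = 4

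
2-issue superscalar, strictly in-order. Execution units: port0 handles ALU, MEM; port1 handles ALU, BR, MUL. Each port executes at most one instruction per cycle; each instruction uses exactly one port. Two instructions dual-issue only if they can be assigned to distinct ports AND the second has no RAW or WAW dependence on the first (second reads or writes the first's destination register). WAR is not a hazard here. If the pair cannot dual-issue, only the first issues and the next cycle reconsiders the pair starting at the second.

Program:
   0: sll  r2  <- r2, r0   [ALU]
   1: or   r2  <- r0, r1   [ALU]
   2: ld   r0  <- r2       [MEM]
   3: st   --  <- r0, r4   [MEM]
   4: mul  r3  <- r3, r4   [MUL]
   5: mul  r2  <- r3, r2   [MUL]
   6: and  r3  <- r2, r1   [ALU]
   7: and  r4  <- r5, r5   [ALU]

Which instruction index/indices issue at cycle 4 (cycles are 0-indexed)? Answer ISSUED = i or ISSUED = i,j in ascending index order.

ISSUED = 5

0. sll.ALU @i0  | WAW r2
1. or.ALU @i1  | RAW r2
2. ld.MEM @i2  | no-port MEM/MEM
3. st.MEM/mul.MUL @i3/i4  | pair
4. mul.MUL @i5  | RAW r2
5. and.ALU/and.ALU @i6/i7  | pair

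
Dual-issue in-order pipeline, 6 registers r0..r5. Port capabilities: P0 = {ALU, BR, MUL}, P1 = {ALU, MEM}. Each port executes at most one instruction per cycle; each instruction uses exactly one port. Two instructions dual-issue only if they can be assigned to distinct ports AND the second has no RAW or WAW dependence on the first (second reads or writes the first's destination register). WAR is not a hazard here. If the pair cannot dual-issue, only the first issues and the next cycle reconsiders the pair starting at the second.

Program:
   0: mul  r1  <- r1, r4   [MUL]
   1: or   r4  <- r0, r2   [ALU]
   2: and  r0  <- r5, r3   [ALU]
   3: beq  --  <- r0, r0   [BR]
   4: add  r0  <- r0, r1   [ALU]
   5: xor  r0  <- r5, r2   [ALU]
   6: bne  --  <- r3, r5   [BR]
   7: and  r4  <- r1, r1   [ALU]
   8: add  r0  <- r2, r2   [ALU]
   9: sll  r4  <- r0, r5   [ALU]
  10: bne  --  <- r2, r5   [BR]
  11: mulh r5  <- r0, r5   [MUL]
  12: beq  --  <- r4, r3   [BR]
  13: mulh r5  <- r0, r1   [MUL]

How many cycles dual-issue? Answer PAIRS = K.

PAIRS = 5

[0] i0+i1  mul/or  -- pair
[1] i2  and  -- RAW r0
[2] i3+i4  beq/add  -- pair
[3] i5+i6  xor/bne  -- pair
[4] i7+i8  and/add  -- pair
[5] i9+i10  sll/bne  -- pair
[6] i11  mulh  -- no-port MUL/BR
[7] i12  beq  -- no-port BR/MUL
[8] i13  mulh  -- tail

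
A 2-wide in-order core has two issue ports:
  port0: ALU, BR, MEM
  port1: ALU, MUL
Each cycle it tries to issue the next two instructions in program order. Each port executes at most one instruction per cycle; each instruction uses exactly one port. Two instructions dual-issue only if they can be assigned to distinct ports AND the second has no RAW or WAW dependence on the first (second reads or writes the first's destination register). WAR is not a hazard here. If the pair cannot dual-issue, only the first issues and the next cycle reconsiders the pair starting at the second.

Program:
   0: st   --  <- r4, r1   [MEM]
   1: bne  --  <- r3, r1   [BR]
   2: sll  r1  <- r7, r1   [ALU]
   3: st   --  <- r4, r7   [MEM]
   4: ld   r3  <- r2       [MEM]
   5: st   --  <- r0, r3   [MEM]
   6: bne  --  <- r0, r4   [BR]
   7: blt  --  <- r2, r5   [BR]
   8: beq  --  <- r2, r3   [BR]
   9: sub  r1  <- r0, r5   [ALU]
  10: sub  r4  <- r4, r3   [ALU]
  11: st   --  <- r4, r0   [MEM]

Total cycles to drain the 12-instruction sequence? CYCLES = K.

  cy0 -> i0 (st) no-port MEM/BR
  cy1 -> i1/i2 (bne;sll) pair
  cy2 -> i3 (st) no-port MEM/MEM
  cy3 -> i4 (ld) no-port MEM/MEM
  cy4 -> i5 (st) no-port MEM/BR
  cy5 -> i6 (bne) no-port BR/BR
  cy6 -> i7 (blt) no-port BR/BR
  cy7 -> i8/i9 (beq;sub) pair
  cy8 -> i10 (sub) RAW r4
  cy9 -> i11 (st) tail

CYCLES = 10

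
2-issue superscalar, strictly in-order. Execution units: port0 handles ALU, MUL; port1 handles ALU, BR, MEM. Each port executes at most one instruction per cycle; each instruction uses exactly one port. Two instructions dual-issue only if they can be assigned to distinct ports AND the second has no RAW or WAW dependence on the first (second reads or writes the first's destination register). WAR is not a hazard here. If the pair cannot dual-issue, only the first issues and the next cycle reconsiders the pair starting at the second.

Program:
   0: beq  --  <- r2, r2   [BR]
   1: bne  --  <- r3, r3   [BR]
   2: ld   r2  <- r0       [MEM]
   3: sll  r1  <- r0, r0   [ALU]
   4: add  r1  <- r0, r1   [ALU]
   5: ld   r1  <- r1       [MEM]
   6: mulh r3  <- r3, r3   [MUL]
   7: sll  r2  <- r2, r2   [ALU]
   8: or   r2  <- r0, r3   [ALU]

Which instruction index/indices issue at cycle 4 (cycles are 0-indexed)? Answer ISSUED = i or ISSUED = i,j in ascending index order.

0. beq.BR @i0  | no-port BR/BR
1. bne.BR @i1  | no-port BR/MEM
2. ld.MEM/sll.ALU @i2/i3  | pair
3. add.ALU @i4  | RAW+WAW r1
4. ld.MEM/mulh.MUL @i5/i6  | pair
5. sll.ALU @i7  | WAW r2
6. or.ALU @i8  | tail

ISSUED = 5,6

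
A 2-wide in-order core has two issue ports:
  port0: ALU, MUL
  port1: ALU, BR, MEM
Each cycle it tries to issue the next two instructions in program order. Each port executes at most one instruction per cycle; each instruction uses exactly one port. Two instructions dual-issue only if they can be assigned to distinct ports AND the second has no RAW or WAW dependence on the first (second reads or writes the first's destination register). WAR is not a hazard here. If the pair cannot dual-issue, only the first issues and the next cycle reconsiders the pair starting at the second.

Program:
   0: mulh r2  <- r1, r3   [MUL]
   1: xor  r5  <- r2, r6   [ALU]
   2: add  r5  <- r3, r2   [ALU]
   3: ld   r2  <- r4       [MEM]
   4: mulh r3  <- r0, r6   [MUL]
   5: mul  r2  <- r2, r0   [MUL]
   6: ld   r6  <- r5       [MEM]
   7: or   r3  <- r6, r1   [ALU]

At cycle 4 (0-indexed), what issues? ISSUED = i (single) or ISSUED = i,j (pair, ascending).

c0: i0 mulh.MUL  RAW r2
c1: i1 xor.ALU  WAW r5
c2: i2&i3 add.ALU/ld.MEM  dual
c3: i4 mulh.MUL  no-port MUL/MUL
c4: i5&i6 mul.MUL/ld.MEM  dual
c5: i7 or.ALU  tail

ISSUED = 5,6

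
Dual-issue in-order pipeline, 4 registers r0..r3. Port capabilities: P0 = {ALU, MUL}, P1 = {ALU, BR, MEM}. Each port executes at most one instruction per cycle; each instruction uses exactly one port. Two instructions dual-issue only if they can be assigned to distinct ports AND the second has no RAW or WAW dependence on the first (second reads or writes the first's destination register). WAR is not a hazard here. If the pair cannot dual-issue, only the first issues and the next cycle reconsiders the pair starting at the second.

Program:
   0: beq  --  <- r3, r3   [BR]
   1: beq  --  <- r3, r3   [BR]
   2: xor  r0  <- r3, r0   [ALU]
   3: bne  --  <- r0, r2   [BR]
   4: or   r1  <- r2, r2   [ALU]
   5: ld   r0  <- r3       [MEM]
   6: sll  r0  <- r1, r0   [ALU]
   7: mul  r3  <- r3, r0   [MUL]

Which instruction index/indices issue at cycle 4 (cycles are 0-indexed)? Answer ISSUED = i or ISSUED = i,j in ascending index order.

ISSUED = 6

[0] i0  beq.BR  -- no-port BR/BR
[1] i1&i2  beq.BR xor.ALU  -- 2-wide
[2] i3&i4  bne.BR or.ALU  -- 2-wide
[3] i5  ld.MEM  -- RAW+WAW r0
[4] i6  sll.ALU  -- RAW r0
[5] i7  mul.MUL  -- tail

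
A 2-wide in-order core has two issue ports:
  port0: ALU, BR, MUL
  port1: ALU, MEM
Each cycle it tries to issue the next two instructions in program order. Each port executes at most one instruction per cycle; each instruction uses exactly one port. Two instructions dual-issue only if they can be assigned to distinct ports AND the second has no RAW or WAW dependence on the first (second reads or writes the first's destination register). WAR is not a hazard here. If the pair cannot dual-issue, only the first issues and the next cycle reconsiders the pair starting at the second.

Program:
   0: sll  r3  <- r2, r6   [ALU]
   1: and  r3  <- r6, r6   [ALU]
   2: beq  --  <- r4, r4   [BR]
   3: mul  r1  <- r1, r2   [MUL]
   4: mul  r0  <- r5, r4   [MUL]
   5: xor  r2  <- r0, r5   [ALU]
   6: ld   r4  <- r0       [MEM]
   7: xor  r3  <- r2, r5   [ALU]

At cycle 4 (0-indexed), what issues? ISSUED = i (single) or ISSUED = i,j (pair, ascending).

ISSUED = 5,6

  cy0 -> i0 (sll) WAW r3
  cy1 -> i1+i2 (and;beq) 2-wide
  cy2 -> i3 (mul) no-port MUL/MUL
  cy3 -> i4 (mul) RAW r0
  cy4 -> i5+i6 (xor;ld) 2-wide
  cy5 -> i7 (xor) tail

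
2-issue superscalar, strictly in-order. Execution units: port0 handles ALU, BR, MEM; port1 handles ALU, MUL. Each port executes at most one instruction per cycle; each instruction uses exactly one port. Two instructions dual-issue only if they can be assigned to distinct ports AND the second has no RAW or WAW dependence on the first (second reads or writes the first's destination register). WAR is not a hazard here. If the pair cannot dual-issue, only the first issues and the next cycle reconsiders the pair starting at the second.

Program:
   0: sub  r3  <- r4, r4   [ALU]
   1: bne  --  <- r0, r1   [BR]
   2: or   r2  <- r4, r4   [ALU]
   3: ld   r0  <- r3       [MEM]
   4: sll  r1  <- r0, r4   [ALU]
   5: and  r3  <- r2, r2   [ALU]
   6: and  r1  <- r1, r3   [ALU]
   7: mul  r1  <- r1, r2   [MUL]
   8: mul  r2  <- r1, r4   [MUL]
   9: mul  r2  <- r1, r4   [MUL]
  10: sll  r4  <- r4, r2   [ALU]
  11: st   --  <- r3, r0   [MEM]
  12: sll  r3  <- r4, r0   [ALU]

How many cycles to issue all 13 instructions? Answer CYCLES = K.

t=0 i0+i1:sub+bne ; pair
t=1 i2+i3:or+ld ; pair
t=2 i4+i5:sll+and ; pair
t=3 i6:and ; RAW+WAW r1
t=4 i7:mul ; no-port MUL/MUL
t=5 i8:mul ; no-port MUL/MUL
t=6 i9:mul ; RAW r2
t=7 i10+i11:sll+st ; pair
t=8 i12:sll ; tail

CYCLES = 9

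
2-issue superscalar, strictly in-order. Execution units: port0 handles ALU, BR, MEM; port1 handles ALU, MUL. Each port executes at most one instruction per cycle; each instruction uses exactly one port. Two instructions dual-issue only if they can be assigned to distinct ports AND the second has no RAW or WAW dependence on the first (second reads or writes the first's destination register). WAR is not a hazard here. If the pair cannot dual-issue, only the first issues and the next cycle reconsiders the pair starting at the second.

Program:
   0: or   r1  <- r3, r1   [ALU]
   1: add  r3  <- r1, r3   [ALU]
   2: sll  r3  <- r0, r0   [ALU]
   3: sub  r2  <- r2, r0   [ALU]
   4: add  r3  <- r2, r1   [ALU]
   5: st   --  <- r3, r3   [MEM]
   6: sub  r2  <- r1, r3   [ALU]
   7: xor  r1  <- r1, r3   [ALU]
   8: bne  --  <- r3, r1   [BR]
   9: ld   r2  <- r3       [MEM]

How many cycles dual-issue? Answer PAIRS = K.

PAIRS = 2

  cy0 -> i0 (or.ALU) RAW r1
  cy1 -> i1 (add.ALU) WAW r3
  cy2 -> i2&i3 (sll.ALU+sub.ALU) pair
  cy3 -> i4 (add.ALU) RAW r3
  cy4 -> i5&i6 (st.MEM+sub.ALU) pair
  cy5 -> i7 (xor.ALU) RAW r1
  cy6 -> i8 (bne.BR) no-port BR/MEM
  cy7 -> i9 (ld.MEM) tail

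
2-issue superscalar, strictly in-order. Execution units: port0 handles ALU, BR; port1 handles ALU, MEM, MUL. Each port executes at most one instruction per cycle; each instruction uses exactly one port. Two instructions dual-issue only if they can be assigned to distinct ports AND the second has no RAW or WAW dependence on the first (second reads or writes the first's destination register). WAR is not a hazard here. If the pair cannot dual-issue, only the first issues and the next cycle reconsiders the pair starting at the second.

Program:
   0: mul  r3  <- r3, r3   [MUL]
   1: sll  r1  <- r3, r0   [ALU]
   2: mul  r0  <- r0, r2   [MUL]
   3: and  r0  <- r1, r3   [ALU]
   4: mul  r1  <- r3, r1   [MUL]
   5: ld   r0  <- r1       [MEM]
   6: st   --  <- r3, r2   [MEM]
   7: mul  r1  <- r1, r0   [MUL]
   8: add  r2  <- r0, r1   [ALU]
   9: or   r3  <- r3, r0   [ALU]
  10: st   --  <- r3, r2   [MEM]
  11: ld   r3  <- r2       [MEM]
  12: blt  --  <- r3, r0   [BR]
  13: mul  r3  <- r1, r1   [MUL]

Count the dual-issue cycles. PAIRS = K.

0. mul.MUL @i0  | RAW r3
1. sll.ALU mul.MUL @i1,i2  | pair
2. and.ALU mul.MUL @i3,i4  | pair
3. ld.MEM @i5  | no-port MEM/MEM
4. st.MEM @i6  | no-port MEM/MUL
5. mul.MUL @i7  | RAW r1
6. add.ALU or.ALU @i8,i9  | pair
7. st.MEM @i10  | no-port MEM/MEM
8. ld.MEM @i11  | RAW r3
9. blt.BR mul.MUL @i12,i13  | pair

PAIRS = 4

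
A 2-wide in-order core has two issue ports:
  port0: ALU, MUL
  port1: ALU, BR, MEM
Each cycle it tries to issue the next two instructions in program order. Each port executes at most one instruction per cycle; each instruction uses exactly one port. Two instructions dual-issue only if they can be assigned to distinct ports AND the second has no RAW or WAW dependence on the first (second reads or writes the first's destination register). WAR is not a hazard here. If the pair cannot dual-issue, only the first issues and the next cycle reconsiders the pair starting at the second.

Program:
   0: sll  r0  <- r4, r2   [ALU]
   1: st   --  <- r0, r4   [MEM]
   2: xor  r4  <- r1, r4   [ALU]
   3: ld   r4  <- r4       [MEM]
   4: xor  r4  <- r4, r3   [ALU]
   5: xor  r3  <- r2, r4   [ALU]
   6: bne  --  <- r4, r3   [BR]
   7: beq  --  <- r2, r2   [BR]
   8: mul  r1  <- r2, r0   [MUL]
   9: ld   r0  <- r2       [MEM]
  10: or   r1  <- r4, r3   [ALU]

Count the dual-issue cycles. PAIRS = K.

PAIRS = 3

  cy0 -> i0 (sll.ALU) RAW r0
  cy1 -> i1+i2 (st.MEM+xor.ALU) pair
  cy2 -> i3 (ld.MEM) RAW+WAW r4
  cy3 -> i4 (xor.ALU) RAW r4
  cy4 -> i5 (xor.ALU) RAW r3
  cy5 -> i6 (bne.BR) no-port BR/BR
  cy6 -> i7+i8 (beq.BR+mul.MUL) pair
  cy7 -> i9+i10 (ld.MEM+or.ALU) pair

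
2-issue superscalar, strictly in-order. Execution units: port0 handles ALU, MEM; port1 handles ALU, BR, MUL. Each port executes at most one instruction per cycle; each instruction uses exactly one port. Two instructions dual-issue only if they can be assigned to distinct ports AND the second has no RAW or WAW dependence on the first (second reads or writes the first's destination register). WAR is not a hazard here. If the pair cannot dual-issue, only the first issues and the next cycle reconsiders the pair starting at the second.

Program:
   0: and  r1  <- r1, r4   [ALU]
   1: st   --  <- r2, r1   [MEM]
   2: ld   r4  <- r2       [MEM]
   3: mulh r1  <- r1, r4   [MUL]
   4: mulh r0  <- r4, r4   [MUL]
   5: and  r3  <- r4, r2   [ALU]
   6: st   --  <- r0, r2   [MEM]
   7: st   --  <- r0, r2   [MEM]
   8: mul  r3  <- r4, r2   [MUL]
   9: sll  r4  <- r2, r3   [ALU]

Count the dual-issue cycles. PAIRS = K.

  cy0 -> i0 (and.ALU) RAW r1
  cy1 -> i1 (st.MEM) no-port MEM/MEM
  cy2 -> i2 (ld.MEM) RAW r4
  cy3 -> i3 (mulh.MUL) no-port MUL/MUL
  cy4 -> i4+i5 (mulh.MUL and.ALU) dual
  cy5 -> i6 (st.MEM) no-port MEM/MEM
  cy6 -> i7+i8 (st.MEM mul.MUL) dual
  cy7 -> i9 (sll.ALU) tail

PAIRS = 2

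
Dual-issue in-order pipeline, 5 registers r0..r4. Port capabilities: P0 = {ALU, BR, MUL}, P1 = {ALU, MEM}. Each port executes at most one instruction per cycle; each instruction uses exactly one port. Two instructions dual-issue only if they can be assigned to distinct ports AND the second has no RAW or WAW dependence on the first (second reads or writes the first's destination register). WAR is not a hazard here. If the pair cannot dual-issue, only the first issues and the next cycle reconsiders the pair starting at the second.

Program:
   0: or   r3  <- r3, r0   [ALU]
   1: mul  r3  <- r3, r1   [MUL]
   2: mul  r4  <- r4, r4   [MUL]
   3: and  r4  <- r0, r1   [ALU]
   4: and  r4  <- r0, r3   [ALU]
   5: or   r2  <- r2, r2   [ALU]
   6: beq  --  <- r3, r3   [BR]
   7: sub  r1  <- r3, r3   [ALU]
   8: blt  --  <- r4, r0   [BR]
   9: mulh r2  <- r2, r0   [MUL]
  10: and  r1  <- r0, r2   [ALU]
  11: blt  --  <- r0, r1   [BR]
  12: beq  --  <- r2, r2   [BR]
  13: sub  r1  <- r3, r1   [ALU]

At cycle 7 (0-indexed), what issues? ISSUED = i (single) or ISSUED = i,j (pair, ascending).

ISSUED = 9

[0] i0  or.ALU  -- RAW+WAW r3
[1] i1  mul.MUL  -- no-port MUL/MUL
[2] i2  mul.MUL  -- WAW r4
[3] i3  and.ALU  -- WAW r4
[4] i4/i5  and.ALU/or.ALU  -- dual
[5] i6/i7  beq.BR/sub.ALU  -- dual
[6] i8  blt.BR  -- no-port BR/MUL
[7] i9  mulh.MUL  -- RAW r2
[8] i10  and.ALU  -- RAW r1
[9] i11  blt.BR  -- no-port BR/BR
[10] i12/i13  beq.BR/sub.ALU  -- dual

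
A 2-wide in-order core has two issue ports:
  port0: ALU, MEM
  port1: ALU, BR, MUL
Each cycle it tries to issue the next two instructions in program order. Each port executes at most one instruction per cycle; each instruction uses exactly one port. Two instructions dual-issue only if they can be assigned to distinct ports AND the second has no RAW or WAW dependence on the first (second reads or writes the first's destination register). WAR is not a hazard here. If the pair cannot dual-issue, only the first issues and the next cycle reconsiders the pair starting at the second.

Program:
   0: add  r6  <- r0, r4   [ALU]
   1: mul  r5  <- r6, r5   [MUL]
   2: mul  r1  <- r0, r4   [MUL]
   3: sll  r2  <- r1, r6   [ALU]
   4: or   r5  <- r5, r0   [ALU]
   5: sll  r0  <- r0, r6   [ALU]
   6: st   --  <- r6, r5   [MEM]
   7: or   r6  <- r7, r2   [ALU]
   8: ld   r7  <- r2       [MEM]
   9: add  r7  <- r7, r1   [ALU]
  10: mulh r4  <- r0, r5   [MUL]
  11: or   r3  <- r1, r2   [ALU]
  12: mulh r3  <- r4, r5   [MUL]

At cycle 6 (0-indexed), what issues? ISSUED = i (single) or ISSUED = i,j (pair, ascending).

t=0 i0:add.ALU ; RAW r6
t=1 i1:mul.MUL ; no-port MUL/MUL
t=2 i2:mul.MUL ; RAW r1
t=3 i3/i4:sll.ALU;or.ALU ; 2-wide
t=4 i5/i6:sll.ALU;st.MEM ; 2-wide
t=5 i7/i8:or.ALU;ld.MEM ; 2-wide
t=6 i9/i10:add.ALU;mulh.MUL ; 2-wide
t=7 i11:or.ALU ; WAW r3
t=8 i12:mulh.MUL ; tail

ISSUED = 9,10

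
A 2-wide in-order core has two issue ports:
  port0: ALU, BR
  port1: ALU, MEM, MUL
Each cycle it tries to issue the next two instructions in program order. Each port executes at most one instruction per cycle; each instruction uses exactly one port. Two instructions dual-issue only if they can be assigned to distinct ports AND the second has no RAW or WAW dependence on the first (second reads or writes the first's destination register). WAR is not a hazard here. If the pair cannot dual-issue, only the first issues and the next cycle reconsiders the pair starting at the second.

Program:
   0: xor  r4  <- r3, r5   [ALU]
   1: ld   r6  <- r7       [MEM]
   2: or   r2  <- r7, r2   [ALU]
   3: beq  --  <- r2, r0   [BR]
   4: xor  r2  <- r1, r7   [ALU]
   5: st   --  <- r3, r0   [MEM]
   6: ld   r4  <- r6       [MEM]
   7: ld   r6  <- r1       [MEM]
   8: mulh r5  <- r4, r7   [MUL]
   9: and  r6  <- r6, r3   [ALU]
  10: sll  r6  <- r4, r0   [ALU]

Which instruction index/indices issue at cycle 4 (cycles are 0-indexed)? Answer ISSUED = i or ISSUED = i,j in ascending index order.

ISSUED = 6

#0 head=0: xor/ld i0+i1 2-wide
#1 head=2: or i2 RAW r2
#2 head=3: beq/xor i3+i4 2-wide
#3 head=5: st i5 no-port MEM/MEM
#4 head=6: ld i6 no-port MEM/MEM
#5 head=7: ld i7 no-port MEM/MUL
#6 head=8: mulh/and i8+i9 2-wide
#7 head=10: sll i10 tail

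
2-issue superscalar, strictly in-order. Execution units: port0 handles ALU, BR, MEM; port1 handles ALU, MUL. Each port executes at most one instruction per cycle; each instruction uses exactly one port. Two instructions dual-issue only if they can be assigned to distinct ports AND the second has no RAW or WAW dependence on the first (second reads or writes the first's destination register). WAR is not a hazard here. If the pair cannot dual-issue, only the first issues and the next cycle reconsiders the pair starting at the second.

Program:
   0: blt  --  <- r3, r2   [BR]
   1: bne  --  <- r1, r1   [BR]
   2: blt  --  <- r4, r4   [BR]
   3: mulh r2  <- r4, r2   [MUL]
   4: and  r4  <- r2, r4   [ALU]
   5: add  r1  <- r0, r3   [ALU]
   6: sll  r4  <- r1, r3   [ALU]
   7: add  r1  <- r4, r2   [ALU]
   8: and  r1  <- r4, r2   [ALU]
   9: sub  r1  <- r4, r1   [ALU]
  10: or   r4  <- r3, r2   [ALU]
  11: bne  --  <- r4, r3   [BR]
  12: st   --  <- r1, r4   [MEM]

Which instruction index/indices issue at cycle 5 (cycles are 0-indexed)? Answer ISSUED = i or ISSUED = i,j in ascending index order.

[0] i0  blt  -- no-port BR/BR
[1] i1  bne  -- no-port BR/BR
[2] i2&i3  blt mulh  -- pair
[3] i4&i5  and add  -- pair
[4] i6  sll  -- RAW r4
[5] i7  add  -- WAW r1
[6] i8  and  -- RAW+WAW r1
[7] i9&i10  sub or  -- pair
[8] i11  bne  -- no-port BR/MEM
[9] i12  st  -- tail

ISSUED = 7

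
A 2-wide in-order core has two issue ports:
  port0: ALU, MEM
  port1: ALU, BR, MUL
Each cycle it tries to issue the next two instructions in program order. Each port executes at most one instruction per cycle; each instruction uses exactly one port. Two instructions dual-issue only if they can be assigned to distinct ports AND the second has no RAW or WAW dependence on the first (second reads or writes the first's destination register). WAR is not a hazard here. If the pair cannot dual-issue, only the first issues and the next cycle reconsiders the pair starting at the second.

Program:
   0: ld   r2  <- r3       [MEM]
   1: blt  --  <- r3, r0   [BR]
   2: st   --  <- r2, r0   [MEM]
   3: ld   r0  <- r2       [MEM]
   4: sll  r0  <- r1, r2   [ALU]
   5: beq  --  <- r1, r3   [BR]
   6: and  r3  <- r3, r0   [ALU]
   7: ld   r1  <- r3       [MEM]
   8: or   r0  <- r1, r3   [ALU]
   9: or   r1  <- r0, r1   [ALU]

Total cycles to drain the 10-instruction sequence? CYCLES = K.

CYCLES = 8

0. ld.MEM/blt.BR @i0&i1  | pair
1. st.MEM @i2  | no-port MEM/MEM
2. ld.MEM @i3  | WAW r0
3. sll.ALU/beq.BR @i4&i5  | pair
4. and.ALU @i6  | RAW r3
5. ld.MEM @i7  | RAW r1
6. or.ALU @i8  | RAW r0
7. or.ALU @i9  | tail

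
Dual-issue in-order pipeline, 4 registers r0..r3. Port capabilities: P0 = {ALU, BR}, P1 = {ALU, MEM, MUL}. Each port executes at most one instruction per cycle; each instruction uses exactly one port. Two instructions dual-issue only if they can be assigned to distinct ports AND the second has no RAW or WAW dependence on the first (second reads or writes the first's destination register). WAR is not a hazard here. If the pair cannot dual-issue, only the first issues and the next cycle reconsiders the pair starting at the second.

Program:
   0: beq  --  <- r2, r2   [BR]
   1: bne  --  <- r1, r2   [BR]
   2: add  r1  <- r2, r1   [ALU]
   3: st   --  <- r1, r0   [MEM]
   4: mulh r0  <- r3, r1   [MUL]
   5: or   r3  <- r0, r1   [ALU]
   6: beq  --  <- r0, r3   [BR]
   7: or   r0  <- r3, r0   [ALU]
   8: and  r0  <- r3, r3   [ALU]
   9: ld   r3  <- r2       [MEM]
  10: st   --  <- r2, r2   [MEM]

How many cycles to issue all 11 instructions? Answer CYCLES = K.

CYCLES = 8

#0 head=0: beq i0 no-port BR/BR
#1 head=1: bne;add i1,i2 pair
#2 head=3: st i3 no-port MEM/MUL
#3 head=4: mulh i4 RAW r0
#4 head=5: or i5 RAW r3
#5 head=6: beq;or i6,i7 pair
#6 head=8: and;ld i8,i9 pair
#7 head=10: st i10 tail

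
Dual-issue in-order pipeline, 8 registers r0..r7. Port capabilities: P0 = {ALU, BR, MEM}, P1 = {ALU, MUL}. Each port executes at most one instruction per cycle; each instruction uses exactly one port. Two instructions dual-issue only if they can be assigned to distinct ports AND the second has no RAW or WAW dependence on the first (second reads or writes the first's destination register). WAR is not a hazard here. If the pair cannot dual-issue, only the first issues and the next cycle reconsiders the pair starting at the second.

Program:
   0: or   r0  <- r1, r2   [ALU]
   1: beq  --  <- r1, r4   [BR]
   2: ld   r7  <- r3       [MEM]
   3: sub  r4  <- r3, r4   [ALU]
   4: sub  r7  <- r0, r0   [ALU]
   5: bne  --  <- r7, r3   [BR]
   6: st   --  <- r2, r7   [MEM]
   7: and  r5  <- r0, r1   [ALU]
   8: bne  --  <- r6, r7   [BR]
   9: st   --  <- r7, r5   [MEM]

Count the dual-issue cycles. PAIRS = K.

PAIRS = 3

c0: i0&i1 or.ALU;beq.BR  pair
c1: i2&i3 ld.MEM;sub.ALU  pair
c2: i4 sub.ALU  RAW r7
c3: i5 bne.BR  no-port BR/MEM
c4: i6&i7 st.MEM;and.ALU  pair
c5: i8 bne.BR  no-port BR/MEM
c6: i9 st.MEM  tail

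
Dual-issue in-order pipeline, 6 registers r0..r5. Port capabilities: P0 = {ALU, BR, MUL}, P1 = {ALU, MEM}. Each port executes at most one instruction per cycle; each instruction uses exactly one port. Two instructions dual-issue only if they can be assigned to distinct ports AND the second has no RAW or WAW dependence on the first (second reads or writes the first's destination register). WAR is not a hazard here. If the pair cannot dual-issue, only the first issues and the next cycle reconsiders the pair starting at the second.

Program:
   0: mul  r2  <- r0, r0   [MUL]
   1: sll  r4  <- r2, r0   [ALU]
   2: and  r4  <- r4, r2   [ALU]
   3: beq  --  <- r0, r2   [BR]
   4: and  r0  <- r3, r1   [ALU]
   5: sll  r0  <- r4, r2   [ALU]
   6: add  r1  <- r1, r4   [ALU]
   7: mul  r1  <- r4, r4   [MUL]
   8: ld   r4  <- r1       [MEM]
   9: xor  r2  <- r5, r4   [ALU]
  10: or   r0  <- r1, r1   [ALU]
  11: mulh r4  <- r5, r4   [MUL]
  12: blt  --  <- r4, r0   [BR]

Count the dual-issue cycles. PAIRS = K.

0. mul @i0  | RAW r2
1. sll @i1  | RAW+WAW r4
2. and beq @i2/i3  | 2-wide
3. and @i4  | WAW r0
4. sll add @i5/i6  | 2-wide
5. mul @i7  | RAW r1
6. ld @i8  | RAW r4
7. xor or @i9/i10  | 2-wide
8. mulh @i11  | no-port MUL/BR
9. blt @i12  | tail

PAIRS = 3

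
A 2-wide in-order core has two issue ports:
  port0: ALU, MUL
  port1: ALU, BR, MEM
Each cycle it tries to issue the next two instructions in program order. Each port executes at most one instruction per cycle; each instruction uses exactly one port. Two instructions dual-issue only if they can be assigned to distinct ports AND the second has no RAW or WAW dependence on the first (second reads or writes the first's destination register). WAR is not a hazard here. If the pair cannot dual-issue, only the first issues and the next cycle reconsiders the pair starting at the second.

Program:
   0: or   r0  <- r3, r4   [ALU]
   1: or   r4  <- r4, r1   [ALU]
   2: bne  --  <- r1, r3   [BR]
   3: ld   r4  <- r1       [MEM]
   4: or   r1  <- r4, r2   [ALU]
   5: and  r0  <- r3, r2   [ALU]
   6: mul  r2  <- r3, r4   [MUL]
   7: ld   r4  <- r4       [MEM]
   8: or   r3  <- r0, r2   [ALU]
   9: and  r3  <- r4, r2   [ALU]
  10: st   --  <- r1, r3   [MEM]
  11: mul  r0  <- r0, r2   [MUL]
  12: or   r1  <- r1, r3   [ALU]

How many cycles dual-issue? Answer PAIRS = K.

0. or.ALU;or.ALU @i0&i1  | 2-wide
1. bne.BR @i2  | no-port BR/MEM
2. ld.MEM @i3  | RAW r4
3. or.ALU;and.ALU @i4&i5  | 2-wide
4. mul.MUL;ld.MEM @i6&i7  | 2-wide
5. or.ALU @i8  | WAW r3
6. and.ALU @i9  | RAW r3
7. st.MEM;mul.MUL @i10&i11  | 2-wide
8. or.ALU @i12  | tail

PAIRS = 4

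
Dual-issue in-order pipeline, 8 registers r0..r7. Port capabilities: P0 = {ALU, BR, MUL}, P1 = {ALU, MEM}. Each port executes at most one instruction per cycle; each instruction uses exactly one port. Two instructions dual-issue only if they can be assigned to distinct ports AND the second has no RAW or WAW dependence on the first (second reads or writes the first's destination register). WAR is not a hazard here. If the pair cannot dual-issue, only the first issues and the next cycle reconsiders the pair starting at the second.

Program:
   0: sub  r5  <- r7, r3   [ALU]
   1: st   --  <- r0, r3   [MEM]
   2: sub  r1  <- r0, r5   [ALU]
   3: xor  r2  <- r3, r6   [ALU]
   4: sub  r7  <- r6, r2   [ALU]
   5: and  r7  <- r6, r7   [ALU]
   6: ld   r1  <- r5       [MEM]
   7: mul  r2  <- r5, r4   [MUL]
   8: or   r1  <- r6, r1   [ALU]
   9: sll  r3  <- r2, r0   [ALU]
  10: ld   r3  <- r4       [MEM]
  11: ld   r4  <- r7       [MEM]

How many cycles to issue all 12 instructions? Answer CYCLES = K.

CYCLES = 8

  cy0 -> i0&i1 (sub+st) pair
  cy1 -> i2&i3 (sub+xor) pair
  cy2 -> i4 (sub) RAW+WAW r7
  cy3 -> i5&i6 (and+ld) pair
  cy4 -> i7&i8 (mul+or) pair
  cy5 -> i9 (sll) WAW r3
  cy6 -> i10 (ld) no-port MEM/MEM
  cy7 -> i11 (ld) tail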